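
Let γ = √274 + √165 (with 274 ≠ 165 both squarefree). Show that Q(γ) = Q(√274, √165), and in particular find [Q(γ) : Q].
[Q(γ) : Q] = 4 (equivalently, Q(γ) = Q(√274, √165))

Obviously Q(γ) ⊆ Q(√274, √165), and [Q(√274, √165):Q] = 4 (since 274, 165 are distinct squarefree integers > 1 with 45210 not a perfect square). To show equality we compute the minimal polynomial of γ. From γ = √274 + √165: γ^2 = 274 + 2√(45210) + 165 = 439 + 2√(45210), so γ^2 - 439 = 2√(45210); squaring, (γ^2 - 439)^2 = 4·45210, i.e. γ^4 - 878γ^2 + 192721 - 180840 = 0, i.e. γ^4 - 878γ^2 + 11881 = 0. So γ is a root of x^4 - 878x^2 + 11881. This polynomial is irreducible over Q: it has no rational root (each ±√274 ± √165 is irrational), and any factorization into two quadratics over Q would force √(45210) ∈ Q (pairing opposite roots) or √274, √165 ∈ Q (other pairings), all impossible. Hence [Q(γ):Q] = 4 = [Q(√274, √165):Q], so Q(γ) = Q(√274, √165).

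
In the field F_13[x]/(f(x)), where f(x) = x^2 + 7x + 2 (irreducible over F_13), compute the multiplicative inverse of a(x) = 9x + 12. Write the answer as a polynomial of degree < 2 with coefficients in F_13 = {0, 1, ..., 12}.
a(x)^(-1) ≡ 6x + 8 (mod f(x))

Since f is irreducible over F_13, F_13[x]/(f) is a field and a(x) ≠ 0 has an inverse. Apply the extended Euclidean algorithm to f(x) and a(x) in F_13[x]: f(x) = (3x + 4)·a(x) + (6). The last nonzero remainder is the constant 6 = gcd(f, a) in F_13. Back-substituting through the division chain expresses 6 = s(x)·a(x) + t(x)·f(x) with s(x) ≡ 10x + 9 (mod f), so (10x + 9)·a(x) ≡ 6 (mod f). Multiplying by 6^(-1) ≡ 11 in F_13 gives a(x)^(-1) ≡ 11·(10x + 9) ≡ 6x + 8 (mod f). Check: (9x + 12)·(6x + 8) = 2x^2 + x + 5 ≡ 1 (mod x^2 + 7x + 2).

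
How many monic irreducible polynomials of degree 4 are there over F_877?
There are 147889662378 monic irreducible polynomials of degree 4 over F_877

Each element of F_{877^4} that lies in no proper subfield is a root of exactly one monic irreducible of degree 4 over F_877, and each such polynomial has 4 distinct roots in F_{877^4}. By Möbius inversion the count is N_877(4) = (1/4) Σ_{d|4} μ(4/d) · 877^d = (1/4)(μ(4)·877^1 + μ(2)·877^2 + μ(1)·877^4) = 591558649512/4 = 147889662378.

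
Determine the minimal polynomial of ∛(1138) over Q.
m_α(x) = x^3 - 1138

α satisfies α^3 = 1138, so x^3 - 1138 annihilates α. By the rational root test, a rational root p/q (in lowest terms) of x^3 - 1138 would satisfy p^3 = 1138 q^3, forcing q = 1 and p^3 = 1138; but 1138 is not a perfect cube, contradiction. A monic cubic over Q with no rational root is irreducible (any nontrivial factorization would include a linear factor). Hence x^3 - 1138 is the minimal polynomial of α, and in particular [Q(α):Q] = 3.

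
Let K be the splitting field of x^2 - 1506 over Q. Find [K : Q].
[K : Q] = 2

f(x) = x^2 - 1506 factors as (x - √1506)(x + √1506). The splitting field is K = Q(√1506). Since 1506 is squarefree and > 1, it is not a perfect square, so x^2 - 1506 is irreducible over Q and [Q(√1506) : Q] = 2. Hence [K : Q] = 2.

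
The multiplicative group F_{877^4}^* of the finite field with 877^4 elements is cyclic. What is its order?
|F_{877^4}^*| = 591559418640

F_{877^4} has 877^4 = 591559418641 elements; its multiplicative group consists of all nonzero elements, so |F_{877^4}^*| = 591559418641 - 1 = 591559418640. (It is cyclic since any finite subgroup of the multiplicative group of a field is cyclic.)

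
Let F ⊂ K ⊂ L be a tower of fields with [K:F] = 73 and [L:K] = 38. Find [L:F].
[L:F] = 2774

The tower law says that for any tower of field extensions F ⊂ K ⊂ L with finite degrees, [L:F] = [L:K] · [K:F]. Here this gives [L:F] = 38 · 73 = 2774.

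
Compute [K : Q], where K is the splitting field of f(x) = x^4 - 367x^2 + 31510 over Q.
[K : Q] = 4

Solving the quadratic in x^2: x^2 = (367 ± √(367^2 - 4·31510))/2 = (367 ± √8649)/2 = (367 ± 93)/2, giving x^2 = 137 or x^2 = 230. So f(x) = (x^2 - 137)(x^2 - 230) and the roots of f are ±√137, ±√230. Hence the splitting field is K = Q(√137, √230). Since 137 and 230 are distinct squarefree integers > 1, their product 31510 is not a perfect square, so √230 ∉ Q(√137). By the tower law [K:Q] = [Q(√137,√230):Q(√137)] · [Q(√137):Q] = 2 · 2 = 4.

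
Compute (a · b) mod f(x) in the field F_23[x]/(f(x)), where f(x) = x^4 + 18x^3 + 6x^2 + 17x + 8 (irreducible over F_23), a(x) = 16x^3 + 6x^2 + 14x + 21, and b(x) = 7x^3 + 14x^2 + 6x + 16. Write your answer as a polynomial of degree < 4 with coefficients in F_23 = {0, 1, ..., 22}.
a · b ≡ 12x^3 + 12x^2 + 12x + 3 (mod f(x))

Multiply in F_23[x]: a(x)·b(x) = (16x^3 + 6x^2 + 14x + 21)·(7x^3 + 14x^2 + 6x + 16) = 20x^6 + 13x^5 + 2x^4 + 14x^3 + 14x^2 + 5x + 14. This has degree ≥ 4, so divide by f(x) over F_23: 20x^6 + 13x^5 + 2x^4 + 14x^3 + 14x^2 + 5x + 14 = (20x^2 + 21x + 10)·(x^4 + 18x^3 + 6x^2 + 17x + 8) + (12x^3 + 12x^2 + 12x + 3). Hence a·b ≡ 12x^3 + 12x^2 + 12x + 3 (mod f). (F_23[x]/(f) is a field with 23^4 = 279841 elements since f is irreducible of degree 4.)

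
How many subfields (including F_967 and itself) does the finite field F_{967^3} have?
F_{967^3} has 2 subfields

The subfields of F_{p^n} are exactly the fields F_{p^d} for d | n (each is the fixed field of the unique index-d subgroup of Gal(F_{p^n}/F_p) ≅ Z/nZ). The divisors of n = 3 are {1, 3}, giving 2 subfields: F_{967^1}, F_{967^3}.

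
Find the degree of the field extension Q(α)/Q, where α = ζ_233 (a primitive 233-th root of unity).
[Q(α):Q] = 232

The minimal polynomial of ζ_233 over Q is the 233-th cyclotomic polynomial Φ_233(x), which is irreducible over Q and has degree φ(233) = 232. Hence [Q(α):Q] = φ(233) = 232.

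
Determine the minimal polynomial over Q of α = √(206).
m_α(x) = x^2 - 206

α satisfies α^2 - 206 = 0, so x^2 - 206 annihilates α. Since d = 206 is squarefree and ≠ 1, it is not a perfect square in Q, so x^2 - 206 has no rational root and is therefore irreducible over Q (a degree-2 polynomial over a field is irreducible iff it has no root). Hence m_α(x) = x^2 - 206.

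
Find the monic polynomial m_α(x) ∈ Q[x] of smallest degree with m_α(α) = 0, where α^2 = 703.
m_α(x) = x^2 - 703

α satisfies α^2 - 703 = 0, so x^2 - 703 annihilates α. Since d = 703 is squarefree and ≠ 1, it is not a perfect square in Q, so x^2 - 703 has no rational root and is therefore irreducible over Q (a degree-2 polynomial over a field is irreducible iff it has no root). Hence m_α(x) = x^2 - 703.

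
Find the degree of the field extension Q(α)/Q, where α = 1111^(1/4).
[Q(α):Q] = 4

α is a root of x^4 - 1111. By Eisenstein's criterion at the prime p = 11 (which divides the constant term 1111 but p^2 = 121 does not, since 1111 is squarefree), x^4 - 1111 is irreducible over Q. Hence [Q(α):Q] = 4.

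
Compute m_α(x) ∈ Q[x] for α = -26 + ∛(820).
m_α(x) = x^3 + 78x^2 + 2028x + 16756

Set β = α + 26 = ∛(820), so β^3 = 820. Then (α + 26)^3 - 820 = 0, i.e. α is a root of g(x) = (x + 26)^3 - 820 = x^3 + 78x^2 + 2028x + 16756. Since g(x) = h(x + 26) where h(x) = x^3 - 820, and h is irreducible over Q (because 820 is not a perfect cube, so h has no rational root, and a monic cubic with no rational root is irreducible), g is also irreducible (irreducibility is preserved under the substitution x → x + 26). Hence m_α(x) = x^3 + 78x^2 + 2028x + 16756.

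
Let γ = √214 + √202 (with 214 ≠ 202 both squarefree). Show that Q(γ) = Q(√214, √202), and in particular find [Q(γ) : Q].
[Q(γ) : Q] = 4 (equivalently, Q(γ) = Q(√214, √202))

Obviously Q(γ) ⊆ Q(√214, √202), and [Q(√214, √202):Q] = 4 (since 214, 202 are distinct squarefree integers > 1 with 43228 not a perfect square). To show equality we compute the minimal polynomial of γ. From γ = √214 + √202: γ^2 = 214 + 2√(43228) + 202 = 416 + 2√(43228), so γ^2 - 416 = 2√(43228); squaring, (γ^2 - 416)^2 = 4·43228, i.e. γ^4 - 832γ^2 + 173056 - 172912 = 0, i.e. γ^4 - 832γ^2 + 144 = 0. So γ is a root of x^4 - 832x^2 + 144. This polynomial is irreducible over Q: it has no rational root (each ±√214 ± √202 is irrational), and any factorization into two quadratics over Q would force √(43228) ∈ Q (pairing opposite roots) or √214, √202 ∈ Q (other pairings), all impossible. Hence [Q(γ):Q] = 4 = [Q(√214, √202):Q], so Q(γ) = Q(√214, √202).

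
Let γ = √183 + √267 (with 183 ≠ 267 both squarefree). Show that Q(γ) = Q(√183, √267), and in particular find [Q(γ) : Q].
[Q(γ) : Q] = 4 (equivalently, Q(γ) = Q(√183, √267))

Obviously Q(γ) ⊆ Q(√183, √267), and [Q(√183, √267):Q] = 4 (since 183, 267 are distinct squarefree integers > 1 with 48861 not a perfect square). To show equality we compute the minimal polynomial of γ. From γ = √183 + √267: γ^2 = 183 + 2√(48861) + 267 = 450 + 2√(48861), so γ^2 - 450 = 2√(48861); squaring, (γ^2 - 450)^2 = 4·48861, i.e. γ^4 - 900γ^2 + 202500 - 195444 = 0, i.e. γ^4 - 900γ^2 + 7056 = 0. So γ is a root of x^4 - 900x^2 + 7056. This polynomial is irreducible over Q: it has no rational root (each ±√183 ± √267 is irrational), and any factorization into two quadratics over Q would force √(48861) ∈ Q (pairing opposite roots) or √183, √267 ∈ Q (other pairings), all impossible. Hence [Q(γ):Q] = 4 = [Q(√183, √267):Q], so Q(γ) = Q(√183, √267).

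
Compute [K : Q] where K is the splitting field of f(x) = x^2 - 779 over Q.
[K : Q] = 2

f(x) = x^2 - 779 factors as (x - √779)(x + √779). The splitting field is K = Q(√779). Since 779 is squarefree and > 1, it is not a perfect square, so x^2 - 779 is irreducible over Q and [Q(√779) : Q] = 2. Hence [K : Q] = 2.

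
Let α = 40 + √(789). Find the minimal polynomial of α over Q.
m_α(x) = x^2 - 80x + 811

From α - 40 = √(789), squaring gives (α - 40)^2 = 789, i.e. α^2 - 80α + 1600 = 789, so α^2 - 80α + 811 = 0. The discriminant of x^2 - 80x + 811 is (-80)^2 - 4·(811) = 6400 - 3244 = 3156, and 4·(789) is not a perfect square in Q since 789 is squarefree and ≠ 1. Hence x^2 - 80x + 811 is irreducible over Q and is the minimal polynomial of α.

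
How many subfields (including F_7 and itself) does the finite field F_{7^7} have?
F_{7^7} has 2 subfields

The subfields of F_{p^n} are exactly the fields F_{p^d} for d | n (each is the fixed field of the unique index-d subgroup of Gal(F_{p^n}/F_p) ≅ Z/nZ). The divisors of n = 7 are {1, 7}, giving 2 subfields: F_{7^1}, F_{7^7}.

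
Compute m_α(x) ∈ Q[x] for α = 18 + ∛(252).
m_α(x) = x^3 - 54x^2 + 972x - 6084

Set β = α - 18 = ∛(252), so β^3 = 252. Then (α - 18)^3 - 252 = 0, i.e. α is a root of g(x) = (x - 18)^3 - 252 = x^3 - 54x^2 + 972x - 6084. Since g(x) = h(x - 18) where h(x) = x^3 - 252, and h is irreducible over Q (because 252 is not a perfect cube, so h has no rational root, and a monic cubic with no rational root is irreducible), g is also irreducible (irreducibility is preserved under the substitution x → x - 18). Hence m_α(x) = x^3 - 54x^2 + 972x - 6084.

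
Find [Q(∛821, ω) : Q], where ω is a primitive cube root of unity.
[Q(∛821, ω) : Q] = 6

[Q(∛821):Q] = 3 (min poly x^3 - 821, irreducible since 821 is not a perfect cube). [Q(ω):Q] = 2 (min poly x^2 + x + 1). Since Q(∛821) ⊂ R and ω ∉ R, we have ω ∉ Q(∛821), so x^2 + x + 1 remains irreducible over Q(∛821) and [Q(∛821, ω) : Q(∛821)] = 2. By the tower law, [Q(∛821, ω) : Q] = 3 · 2 = 6. (In fact Q(∛821, ω) is the splitting field of x^3 - 821 over Q.)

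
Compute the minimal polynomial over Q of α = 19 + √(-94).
m_α(x) = x^2 - 38x + 455

From α - 19 = √(-94), squaring gives (α - 19)^2 = -94, i.e. α^2 - 38α + 361 = -94, so α^2 - 38α + 455 = 0. The discriminant of x^2 - 38x + 455 is (-38)^2 - 4·(455) = 1444 - 1820 = -376, and 4·(-94) is not a perfect square in Q since -94 is squarefree and ≠ 1. Hence x^2 - 38x + 455 is irreducible over Q and is the minimal polynomial of α.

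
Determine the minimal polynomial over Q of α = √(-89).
m_α(x) = x^2 + 89

α satisfies α^2 + 89 = 0, so x^2 + 89 annihilates α. Since d = -89 is squarefree and ≠ 1, it is not a perfect square in Q, so x^2 + 89 has no rational root and is therefore irreducible over Q (a degree-2 polynomial over a field is irreducible iff it has no root). Hence m_α(x) = x^2 + 89.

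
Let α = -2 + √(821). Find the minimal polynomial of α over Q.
m_α(x) = x^2 + 4x - 817

From α + 2 = √(821), squaring gives (α + 2)^2 = 821, i.e. α^2 + 4α + 4 = 821, so α^2 + 4α - 817 = 0. The discriminant of x^2 + 4x - 817 is (4)^2 - 4·(-817) = 16 + 3268 = 3284, and 4·(821) is not a perfect square in Q since 821 is squarefree and ≠ 1. Hence x^2 + 4x - 817 is irreducible over Q and is the minimal polynomial of α.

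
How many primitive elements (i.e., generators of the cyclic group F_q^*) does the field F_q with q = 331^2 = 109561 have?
There are φ(109560) = 26240 primitive elements

F_q^* is cyclic of order q - 1 = 109560. A cyclic group of order m has exactly φ(m) generators. Here m = 109560 = 2^3 · 3 · 5 · 11 · 83, so the number of primitive elements is φ(109560) = 26240.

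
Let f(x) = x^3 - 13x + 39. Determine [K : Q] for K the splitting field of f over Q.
[K : Q] = 6

By the rational root test, any rational root of the monic integer polynomial f(x) = x^3 - 13x + 39 must be an integer dividing the constant term 39, i.e. one of ±{1, 3, 13, 39}. Evaluating: f(1) = 27, f(-1) = 51, f(3) = 27, f(-3) = 51, f(13) = 2067, f(-13) = -1989, f(39) = 58851, f(-39) = -58773; none is 0, so f has no rational root and is therefore irreducible over Q (a cubic with no linear factor over a field is irreducible). For an irreducible cubic, the Galois group is A_3 or S_3 according as the discriminant disc(f) = -4a^3 - 27b^2 = -4·(-13)^3 - 27·(39)^2 = -32279 is or is not a square in Q. Here disc(f) = -32279 is not a perfect square in Q, so the Galois group of f over Q is not contained in A_3 and must be all of S_3. The splitting field has degree |S_3| = 6 over Q, so [K : Q] = 6.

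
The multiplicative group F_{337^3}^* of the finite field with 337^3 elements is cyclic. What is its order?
|F_{337^3}^*| = 38272752

F_{337^3} has 337^3 = 38272753 elements; its multiplicative group consists of all nonzero elements, so |F_{337^3}^*| = 38272753 - 1 = 38272752. (It is cyclic since any finite subgroup of the multiplicative group of a field is cyclic.)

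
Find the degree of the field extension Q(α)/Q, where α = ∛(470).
[Q(α):Q] = 3

The minimal polynomial of α is x^3 - 470, irreducible over Q since 470 is not a perfect cube (so x^3 - 470 has no rational root). Hence [Q(α):Q] = deg(m_α) = 3.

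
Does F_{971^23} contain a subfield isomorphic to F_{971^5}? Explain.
No: F_{971^5} is not a subfield of F_{971^23}

F_{p^m} embeds in F_{p^n} iff m | n. Here 5 ∤ 23 (since 23 = 4·5 + 3 with remainder 3 ≠ 0), so F_{971^5} is not a subfield of F_{971^23}. Equivalently: if it were, the tower law would give 5 = [F_{971^5}:F_971] dividing [F_{971^23}:F_971] = 23, contradiction.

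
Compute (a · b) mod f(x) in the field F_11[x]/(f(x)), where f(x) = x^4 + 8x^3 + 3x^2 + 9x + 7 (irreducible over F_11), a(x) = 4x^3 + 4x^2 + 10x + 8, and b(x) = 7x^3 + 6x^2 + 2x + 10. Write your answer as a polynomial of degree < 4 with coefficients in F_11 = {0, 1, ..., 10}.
a · b ≡ x^3 + 6x^2 + 5x + 2 (mod f(x))

Multiply in F_11[x]: a(x)·b(x) = (4x^3 + 4x^2 + 10x + 8)·(7x^3 + 6x^2 + 2x + 10) = 6x^6 + 8x^5 + 3x^4 + 10x^3 + 9x^2 + 6x + 3. This has degree ≥ 4, so divide by f(x) over F_11: 6x^6 + 8x^5 + 3x^4 + 10x^3 + 9x^2 + 6x + 3 = (6x^2 + 4x + 8)·(x^4 + 8x^3 + 3x^2 + 9x + 7) + (x^3 + 6x^2 + 5x + 2). Hence a·b ≡ x^3 + 6x^2 + 5x + 2 (mod f). (F_11[x]/(f) is a field with 11^4 = 14641 elements since f is irreducible of degree 4.)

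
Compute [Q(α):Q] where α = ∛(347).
[Q(α):Q] = 3

The minimal polynomial of α is x^3 - 347, irreducible over Q since 347 is not a perfect cube (so x^3 - 347 has no rational root). Hence [Q(α):Q] = deg(m_α) = 3.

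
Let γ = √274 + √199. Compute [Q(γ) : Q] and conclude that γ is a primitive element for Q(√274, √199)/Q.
[Q(γ) : Q] = 4 (equivalently, Q(γ) = Q(√274, √199))

Obviously Q(γ) ⊆ Q(√274, √199), and [Q(√274, √199):Q] = 4 (since 274, 199 are distinct squarefree integers > 1 with 54526 not a perfect square). To show equality we compute the minimal polynomial of γ. From γ = √274 + √199: γ^2 = 274 + 2√(54526) + 199 = 473 + 2√(54526), so γ^2 - 473 = 2√(54526); squaring, (γ^2 - 473)^2 = 4·54526, i.e. γ^4 - 946γ^2 + 223729 - 218104 = 0, i.e. γ^4 - 946γ^2 + 5625 = 0. So γ is a root of x^4 - 946x^2 + 5625. This polynomial is irreducible over Q: it has no rational root (each ±√274 ± √199 is irrational), and any factorization into two quadratics over Q would force √(54526) ∈ Q (pairing opposite roots) or √274, √199 ∈ Q (other pairings), all impossible. Hence [Q(γ):Q] = 4 = [Q(√274, √199):Q], so Q(γ) = Q(√274, √199).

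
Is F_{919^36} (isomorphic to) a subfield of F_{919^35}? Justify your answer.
No: F_{919^36} is not a subfield of F_{919^35}

F_{p^m} embeds in F_{p^n} iff m | n. Here 36 ∤ 35 (since 35 = 0·36 + 35 with remainder 35 ≠ 0), so F_{919^36} is not a subfield of F_{919^35}. Equivalently: if it were, the tower law would give 36 = [F_{919^36}:F_919] dividing [F_{919^35}:F_919] = 35, contradiction.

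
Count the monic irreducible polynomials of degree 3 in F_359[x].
There are 15422640 monic irreducible polynomials of degree 3 over F_359

Each element of F_{359^3} that lies in no proper subfield is a root of exactly one monic irreducible of degree 3 over F_359, and each such polynomial has 3 distinct roots in F_{359^3}. By Möbius inversion the count is N_359(3) = (1/3) Σ_{d|3} μ(3/d) · 359^d = (1/3)(μ(3)·359^1 + μ(1)·359^3) = 46267920/3 = 15422640.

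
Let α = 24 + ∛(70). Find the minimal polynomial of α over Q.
m_α(x) = x^3 - 72x^2 + 1728x - 13894

Set β = α - 24 = ∛(70), so β^3 = 70. Then (α - 24)^3 - 70 = 0, i.e. α is a root of g(x) = (x - 24)^3 - 70 = x^3 - 72x^2 + 1728x - 13894. Since g(x) = h(x - 24) where h(x) = x^3 - 70, and h is irreducible over Q (because 70 is not a perfect cube, so h has no rational root, and a monic cubic with no rational root is irreducible), g is also irreducible (irreducibility is preserved under the substitution x → x - 24). Hence m_α(x) = x^3 - 72x^2 + 1728x - 13894.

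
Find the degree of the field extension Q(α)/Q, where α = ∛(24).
[Q(α):Q] = 3

The minimal polynomial of α is x^3 - 24, irreducible over Q since 24 is not a perfect cube (so x^3 - 24 has no rational root). Hence [Q(α):Q] = deg(m_α) = 3.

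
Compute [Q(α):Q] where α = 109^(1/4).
[Q(α):Q] = 4

α is a root of x^4 - 109. By Eisenstein's criterion at the prime p = 109 (which divides the constant term 109 but p^2 = 11881 does not, since 109 is squarefree), x^4 - 109 is irreducible over Q. Hence [Q(α):Q] = 4.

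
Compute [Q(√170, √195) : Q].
[Q(√170, √195) : Q] = 4

[Q(√170):Q] = 2 (min poly x^2 - 170, irreducible since 170 is squarefree > 1). For the top step, suppose √195 ∈ Q(√170), say √195 = c + d√170 with c, d ∈ Q. Squaring: 195 = c^2 + 170d^2 + 2cd√170. Since √170 ∉ Q this forces 2cd = 0. If d = 0 then √195 = c ∈ Q, contradicting 195 squarefree > 1. If c = 0 then 195 = 170d^2, so 170·195 = (170d)^2 is a perfect square in Q — but 170·195 = 33150 is not a perfect square (since 170 and 195 are distinct squarefree integers). Contradiction. Hence √195 ∉ Q(√170), so x^2 - 195 stays irreducible over Q(√170) and [Q(√170, √195) : Q(√170)] = 2. By the tower law, [Q(√170, √195) : Q] = 2 · 2 = 4.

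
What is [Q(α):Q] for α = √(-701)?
[Q(α):Q] = 2

[Q(α):Q] equals the degree of the minimal polynomial of α. Here α^2 = -701 and x^2 + 701 is irreducible (d = -701 is squarefree, ≠ 1, hence not a square), so deg(m_α) = 2. Thus [Q(α):Q] = 2.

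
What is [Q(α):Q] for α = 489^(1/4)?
[Q(α):Q] = 4

α is a root of x^4 - 489. By Eisenstein's criterion at the prime p = 3 (which divides the constant term 489 but p^2 = 9 does not, since 489 is squarefree), x^4 - 489 is irreducible over Q. Hence [Q(α):Q] = 4.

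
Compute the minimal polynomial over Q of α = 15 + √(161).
m_α(x) = x^2 - 30x + 64

From α - 15 = √(161), squaring gives (α - 15)^2 = 161, i.e. α^2 - 30α + 225 = 161, so α^2 - 30α + 64 = 0. The discriminant of x^2 - 30x + 64 is (-30)^2 - 4·(64) = 900 - 256 = 644, and 4·(161) is not a perfect square in Q since 161 is squarefree and ≠ 1. Hence x^2 - 30x + 64 is irreducible over Q and is the minimal polynomial of α.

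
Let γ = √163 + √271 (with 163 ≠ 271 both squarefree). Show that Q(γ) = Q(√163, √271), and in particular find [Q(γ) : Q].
[Q(γ) : Q] = 4 (equivalently, Q(γ) = Q(√163, √271))

Obviously Q(γ) ⊆ Q(√163, √271), and [Q(√163, √271):Q] = 4 (since 163, 271 are distinct squarefree integers > 1 with 44173 not a perfect square). To show equality we compute the minimal polynomial of γ. From γ = √163 + √271: γ^2 = 163 + 2√(44173) + 271 = 434 + 2√(44173), so γ^2 - 434 = 2√(44173); squaring, (γ^2 - 434)^2 = 4·44173, i.e. γ^4 - 868γ^2 + 188356 - 176692 = 0, i.e. γ^4 - 868γ^2 + 11664 = 0. So γ is a root of x^4 - 868x^2 + 11664. This polynomial is irreducible over Q: it has no rational root (each ±√163 ± √271 is irrational), and any factorization into two quadratics over Q would force √(44173) ∈ Q (pairing opposite roots) or √163, √271 ∈ Q (other pairings), all impossible. Hence [Q(γ):Q] = 4 = [Q(√163, √271):Q], so Q(γ) = Q(√163, √271).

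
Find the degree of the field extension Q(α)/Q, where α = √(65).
[Q(α):Q] = 2

[Q(α):Q] equals the degree of the minimal polynomial of α. Here α^2 = 65 and x^2 - 65 is irreducible (d = 65 is squarefree, ≠ 1, hence not a square), so deg(m_α) = 2. Thus [Q(α):Q] = 2.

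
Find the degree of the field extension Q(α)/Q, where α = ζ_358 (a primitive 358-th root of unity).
[Q(α):Q] = 178

The minimal polynomial of ζ_358 over Q is the 358-th cyclotomic polynomial Φ_358(x), which is irreducible over Q and has degree φ(358) = 178. Hence [Q(α):Q] = φ(358) = 178.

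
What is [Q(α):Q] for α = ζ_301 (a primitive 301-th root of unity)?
[Q(α):Q] = 252

The minimal polynomial of ζ_301 over Q is the 301-th cyclotomic polynomial Φ_301(x), which is irreducible over Q and has degree φ(301) = 252. Hence [Q(α):Q] = φ(301) = 252.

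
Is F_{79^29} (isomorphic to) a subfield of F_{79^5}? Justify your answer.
No: F_{79^29} is not a subfield of F_{79^5}

F_{p^m} embeds in F_{p^n} iff m | n. Here 29 ∤ 5 (since 5 = 0·29 + 5 with remainder 5 ≠ 0), so F_{79^29} is not a subfield of F_{79^5}. Equivalently: if it were, the tower law would give 29 = [F_{79^29}:F_79] dividing [F_{79^5}:F_79] = 5, contradiction.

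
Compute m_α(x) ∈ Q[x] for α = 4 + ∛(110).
m_α(x) = x^3 - 12x^2 + 48x - 174

Set β = α - 4 = ∛(110), so β^3 = 110. Then (α - 4)^3 - 110 = 0, i.e. α is a root of g(x) = (x - 4)^3 - 110 = x^3 - 12x^2 + 48x - 174. Since g(x) = h(x - 4) where h(x) = x^3 - 110, and h is irreducible over Q (because 110 is not a perfect cube, so h has no rational root, and a monic cubic with no rational root is irreducible), g is also irreducible (irreducibility is preserved under the substitution x → x - 4). Hence m_α(x) = x^3 - 12x^2 + 48x - 174.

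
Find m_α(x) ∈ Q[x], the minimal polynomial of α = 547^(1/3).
m_α(x) = x^3 - 547

α satisfies α^3 = 547, so x^3 - 547 annihilates α. By the rational root test, a rational root p/q (in lowest terms) of x^3 - 547 would satisfy p^3 = 547 q^3, forcing q = 1 and p^3 = 547; but 547 is not a perfect cube, contradiction. A monic cubic over Q with no rational root is irreducible (any nontrivial factorization would include a linear factor). Hence x^3 - 547 is the minimal polynomial of α, and in particular [Q(α):Q] = 3.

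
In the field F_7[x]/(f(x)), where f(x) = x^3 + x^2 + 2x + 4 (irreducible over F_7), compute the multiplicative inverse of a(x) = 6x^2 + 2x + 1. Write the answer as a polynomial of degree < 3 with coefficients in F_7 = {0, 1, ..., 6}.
a(x)^(-1) ≡ 4x^2 + 4x + 5 (mod f(x))

Since f is irreducible over F_7, F_7[x]/(f) is a field and a(x) ≠ 0 has an inverse. Apply the extended Euclidean algorithm to f(x) and a(x) in F_7[x]: f(x) = (6x + 4)·a(x) + (2x);  a(x) = (3x + 1)·(2x) + (1). The last nonzero remainder is the constant 1 = gcd(f, a) in F_7. Back-substituting through the division chain expresses 1 = s(x)·a(x) + t(x)·f(x) with s(x) ≡ 4x^2 + 4x + 5 (mod f), so a(x)^(-1) ≡ s(x) = 4x^2 + 4x + 5 (mod f). Check: (6x^2 + 2x + 1)·(4x^2 + 4x + 5) = 3x^4 + 4x^3 + 5 ≡ 1 (mod x^3 + x^2 + 2x + 4).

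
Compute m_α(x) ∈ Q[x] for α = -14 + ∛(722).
m_α(x) = x^3 + 42x^2 + 588x + 2022

Set β = α + 14 = ∛(722), so β^3 = 722. Then (α + 14)^3 - 722 = 0, i.e. α is a root of g(x) = (x + 14)^3 - 722 = x^3 + 42x^2 + 588x + 2022. Since g(x) = h(x + 14) where h(x) = x^3 - 722, and h is irreducible over Q (because 722 is not a perfect cube, so h has no rational root, and a monic cubic with no rational root is irreducible), g is also irreducible (irreducibility is preserved under the substitution x → x + 14). Hence m_α(x) = x^3 + 42x^2 + 588x + 2022.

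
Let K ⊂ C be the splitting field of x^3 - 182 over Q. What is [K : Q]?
[K : Q] = 6

The roots of x^3 - 182 are ∛182, ω∛182, ω^2∛182 where ω = e^(2πi/3) is a primitive cube root of unity, so K = Q(∛182, ω). Now [Q(∛182):Q] = 3 (since 182 is not a perfect cube, x^3 - 182 is irreducible) and [Q(ω):Q] = 2. Both 2 and 3 divide [K:Q], and [K:Q] ≤ 3·2 = 6, so [K:Q] = 6. (Equivalently: Q(∛182) ⊂ R but ω ∉ R, so [K : Q(∛182)] = 2.)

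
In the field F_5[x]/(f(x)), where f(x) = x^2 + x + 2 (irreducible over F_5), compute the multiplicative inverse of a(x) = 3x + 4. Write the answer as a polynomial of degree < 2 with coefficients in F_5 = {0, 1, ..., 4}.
a(x)^(-1) ≡ x + 3 (mod f(x))

Since f is irreducible over F_5, F_5[x]/(f) is a field and a(x) ≠ 0 has an inverse. Apply the extended Euclidean algorithm to f(x) and a(x) in F_5[x]: f(x) = (2x + 1)·a(x) + (3). The last nonzero remainder is the constant 3 = gcd(f, a) in F_5. Back-substituting through the division chain expresses 3 = s(x)·a(x) + t(x)·f(x) with s(x) ≡ 3x + 4 (mod f), so (3x + 4)·a(x) ≡ 3 (mod f). Multiplying by 3^(-1) ≡ 2 in F_5 gives a(x)^(-1) ≡ 2·(3x + 4) ≡ x + 3 (mod f). Check: (3x + 4)·(x + 3) = 3x^2 + 3x + 2 ≡ 1 (mod x^2 + x + 2).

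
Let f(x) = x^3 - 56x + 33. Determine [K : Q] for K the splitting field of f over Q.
[K : Q] = 6

By the rational root test, any rational root of the monic integer polynomial f(x) = x^3 - 56x + 33 must be an integer dividing the constant term 33, i.e. one of ±{1, 3, 11, 33}. Evaluating: f(1) = -22, f(-1) = 88, f(3) = -108, f(-3) = 174, f(11) = 748, f(-11) = -682, f(33) = 34122, f(-33) = -34056; none is 0, so f has no rational root and is therefore irreducible over Q (a cubic with no linear factor over a field is irreducible). For an irreducible cubic, the Galois group is A_3 or S_3 according as the discriminant disc(f) = -4a^3 - 27b^2 = -4·(-56)^3 - 27·(33)^2 = 673061 is or is not a square in Q. Here disc(f) = 673061 is not a perfect square in Q, so the Galois group of f over Q is not contained in A_3 and must be all of S_3. The splitting field has degree |S_3| = 6 over Q, so [K : Q] = 6.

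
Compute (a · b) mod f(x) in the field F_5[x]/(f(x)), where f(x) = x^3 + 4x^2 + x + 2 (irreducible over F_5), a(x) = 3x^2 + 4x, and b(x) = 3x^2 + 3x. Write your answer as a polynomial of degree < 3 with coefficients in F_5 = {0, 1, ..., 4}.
a · b ≡ 3x^2 + 2x (mod f(x))

Multiply in F_5[x]: a(x)·b(x) = (3x^2 + 4x)·(3x^2 + 3x) = 4x^4 + x^3 + 2x^2. This has degree ≥ 3, so divide by f(x) over F_5: 4x^4 + x^3 + 2x^2 = (4x)·(x^3 + 4x^2 + x + 2) + (3x^2 + 2x). Hence a·b ≡ 3x^2 + 2x (mod f). (F_5[x]/(f) is a field with 5^3 = 125 elements since f is irreducible of degree 3.)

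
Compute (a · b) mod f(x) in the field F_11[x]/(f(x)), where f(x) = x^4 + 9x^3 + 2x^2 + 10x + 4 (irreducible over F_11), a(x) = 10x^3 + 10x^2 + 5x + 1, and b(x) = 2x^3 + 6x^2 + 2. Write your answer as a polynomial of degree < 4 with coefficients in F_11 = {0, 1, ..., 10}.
a · b ≡ 9x^3 + 10x^2 + 9x (mod f(x))

Multiply in F_11[x]: a(x)·b(x) = (10x^3 + 10x^2 + 5x + 1)·(2x^3 + 6x^2 + 2) = 9x^6 + 3x^5 + 4x^4 + 8x^3 + 4x^2 + 10x + 2. This has degree ≥ 4, so divide by f(x) over F_11: 9x^6 + 3x^5 + 4x^4 + 8x^3 + 4x^2 + 10x + 2 = (9x^2 + 10x + 6)·(x^4 + 9x^3 + 2x^2 + 10x + 4) + (9x^3 + 10x^2 + 9x). Hence a·b ≡ 9x^3 + 10x^2 + 9x (mod f). (F_11[x]/(f) is a field with 11^4 = 14641 elements since f is irreducible of degree 4.)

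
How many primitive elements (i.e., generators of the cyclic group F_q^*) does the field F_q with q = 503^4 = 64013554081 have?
There are φ(64013554080) = 14572800000 primitive elements

F_q^* is cyclic of order q - 1 = 64013554080. A cyclic group of order m has exactly φ(m) generators. Here m = 64013554080 = 2^5 · 3^2 · 5 · 7 · 251 · 25301, so the number of primitive elements is φ(64013554080) = 14572800000.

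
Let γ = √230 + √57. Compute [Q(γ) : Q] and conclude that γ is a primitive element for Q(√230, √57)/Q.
[Q(γ) : Q] = 4 (equivalently, Q(γ) = Q(√230, √57))

Obviously Q(γ) ⊆ Q(√230, √57), and [Q(√230, √57):Q] = 4 (since 230, 57 are distinct squarefree integers > 1 with 13110 not a perfect square). To show equality we compute the minimal polynomial of γ. From γ = √230 + √57: γ^2 = 230 + 2√(13110) + 57 = 287 + 2√(13110), so γ^2 - 287 = 2√(13110); squaring, (γ^2 - 287)^2 = 4·13110, i.e. γ^4 - 574γ^2 + 82369 - 52440 = 0, i.e. γ^4 - 574γ^2 + 29929 = 0. So γ is a root of x^4 - 574x^2 + 29929. This polynomial is irreducible over Q: it has no rational root (each ±√230 ± √57 is irrational), and any factorization into two quadratics over Q would force √(13110) ∈ Q (pairing opposite roots) or √230, √57 ∈ Q (other pairings), all impossible. Hence [Q(γ):Q] = 4 = [Q(√230, √57):Q], so Q(γ) = Q(√230, √57).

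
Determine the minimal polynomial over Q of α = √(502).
m_α(x) = x^2 - 502

α satisfies α^2 - 502 = 0, so x^2 - 502 annihilates α. Since d = 502 is squarefree and ≠ 1, it is not a perfect square in Q, so x^2 - 502 has no rational root and is therefore irreducible over Q (a degree-2 polynomial over a field is irreducible iff it has no root). Hence m_α(x) = x^2 - 502.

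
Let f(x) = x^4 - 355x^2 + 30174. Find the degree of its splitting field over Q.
[K : Q] = 4

Solving the quadratic in x^2: x^2 = (355 ± √(355^2 - 4·30174))/2 = (355 ± √5329)/2 = (355 ± 73)/2, giving x^2 = 141 or x^2 = 214. So f(x) = (x^2 - 141)(x^2 - 214) and the roots of f are ±√141, ±√214. Hence the splitting field is K = Q(√141, √214). Since 141 and 214 are distinct squarefree integers > 1, their product 30174 is not a perfect square, so √214 ∉ Q(√141). By the tower law [K:Q] = [Q(√141,√214):Q(√141)] · [Q(√141):Q] = 2 · 2 = 4.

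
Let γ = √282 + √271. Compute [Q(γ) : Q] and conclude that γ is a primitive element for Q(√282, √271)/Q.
[Q(γ) : Q] = 4 (equivalently, Q(γ) = Q(√282, √271))

Obviously Q(γ) ⊆ Q(√282, √271), and [Q(√282, √271):Q] = 4 (since 282, 271 are distinct squarefree integers > 1 with 76422 not a perfect square). To show equality we compute the minimal polynomial of γ. From γ = √282 + √271: γ^2 = 282 + 2√(76422) + 271 = 553 + 2√(76422), so γ^2 - 553 = 2√(76422); squaring, (γ^2 - 553)^2 = 4·76422, i.e. γ^4 - 1106γ^2 + 305809 - 305688 = 0, i.e. γ^4 - 1106γ^2 + 121 = 0. So γ is a root of x^4 - 1106x^2 + 121. This polynomial is irreducible over Q: it has no rational root (each ±√282 ± √271 is irrational), and any factorization into two quadratics over Q would force √(76422) ∈ Q (pairing opposite roots) or √282, √271 ∈ Q (other pairings), all impossible. Hence [Q(γ):Q] = 4 = [Q(√282, √271):Q], so Q(γ) = Q(√282, √271).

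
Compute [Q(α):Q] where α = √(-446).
[Q(α):Q] = 2

[Q(α):Q] equals the degree of the minimal polynomial of α. Here α^2 = -446 and x^2 + 446 is irreducible (d = -446 is squarefree, ≠ 1, hence not a square), so deg(m_α) = 2. Thus [Q(α):Q] = 2.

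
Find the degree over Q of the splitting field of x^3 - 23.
[K : Q] = 6

The roots of x^3 - 23 are ∛23, ω∛23, ω^2∛23 where ω = e^(2πi/3) is a primitive cube root of unity, so K = Q(∛23, ω). Now [Q(∛23):Q] = 3 (since 23 is not a perfect cube, x^3 - 23 is irreducible) and [Q(ω):Q] = 2. Both 2 and 3 divide [K:Q], and [K:Q] ≤ 3·2 = 6, so [K:Q] = 6. (Equivalently: Q(∛23) ⊂ R but ω ∉ R, so [K : Q(∛23)] = 2.)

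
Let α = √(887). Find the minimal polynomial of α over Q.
m_α(x) = x^2 - 887

α satisfies α^2 - 887 = 0, so x^2 - 887 annihilates α. Since d = 887 is squarefree and ≠ 1, it is not a perfect square in Q, so x^2 - 887 has no rational root and is therefore irreducible over Q (a degree-2 polynomial over a field is irreducible iff it has no root). Hence m_α(x) = x^2 - 887.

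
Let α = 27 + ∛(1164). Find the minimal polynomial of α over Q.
m_α(x) = x^3 - 81x^2 + 2187x - 20847

Set β = α - 27 = ∛(1164), so β^3 = 1164. Then (α - 27)^3 - 1164 = 0, i.e. α is a root of g(x) = (x - 27)^3 - 1164 = x^3 - 81x^2 + 2187x - 20847. Since g(x) = h(x - 27) where h(x) = x^3 - 1164, and h is irreducible over Q (because 1164 is not a perfect cube, so h has no rational root, and a monic cubic with no rational root is irreducible), g is also irreducible (irreducibility is preserved under the substitution x → x - 27). Hence m_α(x) = x^3 - 81x^2 + 2187x - 20847.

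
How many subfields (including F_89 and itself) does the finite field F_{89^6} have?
F_{89^6} has 4 subfields

The subfields of F_{p^n} are exactly the fields F_{p^d} for d | n (each is the fixed field of the unique index-d subgroup of Gal(F_{p^n}/F_p) ≅ Z/nZ). The divisors of n = 6 are {1, 2, 3, 6}, giving 4 subfields: F_{89^1}, F_{89^2}, F_{89^3}, F_{89^6}.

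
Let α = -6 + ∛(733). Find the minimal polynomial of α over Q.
m_α(x) = x^3 + 18x^2 + 108x - 517

Set β = α + 6 = ∛(733), so β^3 = 733. Then (α + 6)^3 - 733 = 0, i.e. α is a root of g(x) = (x + 6)^3 - 733 = x^3 + 18x^2 + 108x - 517. Since g(x) = h(x + 6) where h(x) = x^3 - 733, and h is irreducible over Q (because 733 is not a perfect cube, so h has no rational root, and a monic cubic with no rational root is irreducible), g is also irreducible (irreducibility is preserved under the substitution x → x + 6). Hence m_α(x) = x^3 + 18x^2 + 108x - 517.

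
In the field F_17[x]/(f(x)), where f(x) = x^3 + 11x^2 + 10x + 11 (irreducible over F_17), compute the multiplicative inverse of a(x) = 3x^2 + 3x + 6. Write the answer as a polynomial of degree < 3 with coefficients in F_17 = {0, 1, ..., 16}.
a(x)^(-1) ≡ 13x^2 + 8x + 12 (mod f(x))

Since f is irreducible over F_17, F_17[x]/(f) is a field and a(x) ≠ 0 has an inverse. Apply the extended Euclidean algorithm to f(x) and a(x) in F_17[x]: f(x) = (6x + 9)·a(x) + (15x + 8);  a(x) = (7x + 1)·(15x + 8) + (15). The last nonzero remainder is the constant 15 = gcd(f, a) in F_17. Back-substituting through the division chain expresses 15 = s(x)·a(x) + t(x)·f(x) with s(x) ≡ 8x^2 + x + 10 (mod f), so (8x^2 + x + 10)·a(x) ≡ 15 (mod f). Multiplying by 15^(-1) ≡ 8 in F_17 gives a(x)^(-1) ≡ 8·(8x^2 + x + 10) ≡ 13x^2 + 8x + 12 (mod f). Check: (3x^2 + 3x + 6)·(13x^2 + 8x + 12) = 5x^4 + 12x^3 + 2x^2 + 16x + 4 ≡ 1 (mod x^3 + 11x^2 + 10x + 11).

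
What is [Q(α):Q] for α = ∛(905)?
[Q(α):Q] = 3

The minimal polynomial of α is x^3 - 905, irreducible over Q since 905 is not a perfect cube (so x^3 - 905 has no rational root). Hence [Q(α):Q] = deg(m_α) = 3.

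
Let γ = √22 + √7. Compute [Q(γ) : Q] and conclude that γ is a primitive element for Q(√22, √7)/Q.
[Q(γ) : Q] = 4 (equivalently, Q(γ) = Q(√22, √7))

Obviously Q(γ) ⊆ Q(√22, √7), and [Q(√22, √7):Q] = 4 (since 22, 7 are distinct squarefree integers > 1 with 154 not a perfect square). To show equality we compute the minimal polynomial of γ. From γ = √22 + √7: γ^2 = 22 + 2√(154) + 7 = 29 + 2√(154), so γ^2 - 29 = 2√(154); squaring, (γ^2 - 29)^2 = 4·154, i.e. γ^4 - 58γ^2 + 841 - 616 = 0, i.e. γ^4 - 58γ^2 + 225 = 0. So γ is a root of x^4 - 58x^2 + 225. This polynomial is irreducible over Q: it has no rational root (each ±√22 ± √7 is irrational), and any factorization into two quadratics over Q would force √(154) ∈ Q (pairing opposite roots) or √22, √7 ∈ Q (other pairings), all impossible. Hence [Q(γ):Q] = 4 = [Q(√22, √7):Q], so Q(γ) = Q(√22, √7).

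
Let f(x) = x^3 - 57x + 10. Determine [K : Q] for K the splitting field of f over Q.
[K : Q] = 6

By the rational root test, any rational root of the monic integer polynomial f(x) = x^3 - 57x + 10 must be an integer dividing the constant term 10, i.e. one of ±{1, 2, 5, 10}. Evaluating: f(1) = -46, f(-1) = 66, f(2) = -96, f(-2) = 116, f(5) = -150, f(-5) = 170, f(10) = 440, f(-10) = -420; none is 0, so f has no rational root and is therefore irreducible over Q (a cubic with no linear factor over a field is irreducible). For an irreducible cubic, the Galois group is A_3 or S_3 according as the discriminant disc(f) = -4a^3 - 27b^2 = -4·(-57)^3 - 27·(10)^2 = 738072 is or is not a square in Q. Here disc(f) = 738072 is not a perfect square in Q, so the Galois group of f over Q is not contained in A_3 and must be all of S_3. The splitting field has degree |S_3| = 6 over Q, so [K : Q] = 6.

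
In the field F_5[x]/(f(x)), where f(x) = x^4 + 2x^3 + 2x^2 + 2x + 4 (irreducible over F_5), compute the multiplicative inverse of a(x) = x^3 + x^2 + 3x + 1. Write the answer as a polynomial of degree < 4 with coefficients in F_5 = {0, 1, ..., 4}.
a(x)^(-1) ≡ 2x^3 + 3x^2 + x + 2 (mod f(x))

Since f is irreducible over F_5, F_5[x]/(f) is a field and a(x) ≠ 0 has an inverse. Apply the extended Euclidean algorithm to f(x) and a(x) in F_5[x]: f(x) = (x + 1)·a(x) + (3x^2 + 3x + 3);  a(x) = (2x)·(3x^2 + 3x + 3) + (2x + 1);  (3x^2 + 3x + 3) = (4x + 2)·(2x + 1) + (1). The last nonzero remainder is the constant 1 = gcd(f, a) in F_5. Back-substituting through the division chain expresses 1 = s(x)·a(x) + t(x)·f(x) with s(x) ≡ 2x^3 + 3x^2 + x + 2 (mod f), so a(x)^(-1) ≡ s(x) = 2x^3 + 3x^2 + x + 2 (mod f). Check: (x^3 + x^2 + 3x + 1)·(2x^3 + 3x^2 + x + 2) = 2x^6 + 4x^3 + 3x^2 + 2x + 2 ≡ 1 (mod x^4 + 2x^3 + 2x^2 + 2x + 4).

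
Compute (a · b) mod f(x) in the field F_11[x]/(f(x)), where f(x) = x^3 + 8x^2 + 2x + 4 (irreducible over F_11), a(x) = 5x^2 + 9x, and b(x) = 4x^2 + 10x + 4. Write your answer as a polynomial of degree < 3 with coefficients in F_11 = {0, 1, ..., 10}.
a · b ≡ 2x^2 + 5x + 10 (mod f(x))

Multiply in F_11[x]: a(x)·b(x) = (5x^2 + 9x)·(4x^2 + 10x + 4) = 9x^4 + 9x^3 + 3x. This has degree ≥ 3, so divide by f(x) over F_11: 9x^4 + 9x^3 + 3x = (9x + 3)·(x^3 + 8x^2 + 2x + 4) + (2x^2 + 5x + 10). Hence a·b ≡ 2x^2 + 5x + 10 (mod f). (F_11[x]/(f) is a field with 11^3 = 1331 elements since f is irreducible of degree 3.)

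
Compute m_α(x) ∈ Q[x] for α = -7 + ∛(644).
m_α(x) = x^3 + 21x^2 + 147x - 301

Set β = α + 7 = ∛(644), so β^3 = 644. Then (α + 7)^3 - 644 = 0, i.e. α is a root of g(x) = (x + 7)^3 - 644 = x^3 + 21x^2 + 147x - 301. Since g(x) = h(x + 7) where h(x) = x^3 - 644, and h is irreducible over Q (because 644 is not a perfect cube, so h has no rational root, and a monic cubic with no rational root is irreducible), g is also irreducible (irreducibility is preserved under the substitution x → x + 7). Hence m_α(x) = x^3 + 21x^2 + 147x - 301.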